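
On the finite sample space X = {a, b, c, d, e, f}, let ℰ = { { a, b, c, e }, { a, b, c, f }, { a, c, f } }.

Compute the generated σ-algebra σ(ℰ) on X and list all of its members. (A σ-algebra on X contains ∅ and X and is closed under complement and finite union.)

σ(ℰ) (32 sets): { ∅, { b }, { d }, { e }, { f }, { a, c }, { b, d }, { b, e }, { b, f }, { d, e }, { d, f }, { e, f }, { a, b, c }, { a, c, d }, { a, c, e }, { a, c, f }, { b, d, e }, { b, d, f }, { b, e, f }, { d, e, f }, { a, b, c, d }, { a, b, c, e }, { a, b, c, f }, { a, c, d, e }, { a, c, d, f }, { a, c, e, f }, { b, d, e, f }, { a, b, c, d, e }, { a, b, c, d, f }, { a, b, c, e, f }, { a, c, d, e, f }, X }

Derivation:
Begin from { ∅, { a, c, f }, { a, b, c, e }, { a, b, c, f }, X } (that is, ℰ plus ∅ and X).
Round 1 (4 new):
  { d, e }  = { a, b, c, f }ᶜ
  { d, f }  = { a, b, c, e }ᶜ
  { b, d, e }  = { a, c, f }ᶜ
  { a, b, c, e, f }  = { a, c, f } ∪ { a, b, c, e }
  |family| = 9
Round 2: 7 new —
  { d }  = { a, b, c, e, f }ᶜ
  { d, e, f }  = { d, e } ∪ { d, f }
  { a, c, d, f }  = { a, c, f } ∪ { d, f }
  { b, d, e, f }  = { d, f } ∪ { b, d, e }
  { a, b, c, d, e }  = { d, e } ∪ { a, b, c, e }
  { a, b, c, d, f }  = { a, b, c, f } ∪ { d, f }
  { a, c, d, e, f }  = { a, c, f } ∪ { d, e }
  |family| = 16
Round 3. New:
  { b }  = { a, c, d, e, f }ᶜ
  { e }  = { a, b, c, d, f }ᶜ
  { f }  = { a, b, c, d, e }ᶜ
  { a, c }  = { b, d, e, f }ᶜ
  { b, e }  = { a, c, d, f }ᶜ
  { a, b, c }  = { d, e, f }ᶜ
  |family| = 22
Round 4: +10 →
  { b, d }  = { b } ∪ { d }
  { b, f }  = { b } ∪ { f }
  { e, f }  = { f } ∪ { e }
  { a, c, d }  = { a, c } ∪ { d }
  { a, c, e }  = { e } ∪ { a, c }
  { b, d, f }  = { b } ∪ { d, f }
  { b, e, f }  = { b, e } ∪ { f }
  { a, b, c, d }  = { a, b, c } ∪ { d }
  { a, c, d, e }  = { d, e } ∪ { a, c }
  { a, c, e, f }  = { a, c, f } ∪ { e }
  |family| = 32
After Round 5 the family is unchanged; done.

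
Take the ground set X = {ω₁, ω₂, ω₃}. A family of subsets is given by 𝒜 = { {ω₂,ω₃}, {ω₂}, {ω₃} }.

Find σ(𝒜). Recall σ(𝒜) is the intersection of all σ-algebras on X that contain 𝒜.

Start: 𝒜 ∪ {∅, X} = { {}, {ω₂}, {ω₃}, {ω₂,ω₃}, X }.
Pass 1 (3 new):
  {ω₁}  = ᶜ of {ω₂,ω₃}
  {ω₁,ω₂}  = ᶜ of {ω₃}
  {ω₁,ω₃}  = ᶜ of {ω₂}
Pass 2: closed — nothing new.

Hence σ(𝒜) has 8 members: { {}, {ω₁}, {ω₂}, {ω₃}, {ω₁,ω₂}, {ω₁,ω₃}, {ω₂,ω₃}, X }.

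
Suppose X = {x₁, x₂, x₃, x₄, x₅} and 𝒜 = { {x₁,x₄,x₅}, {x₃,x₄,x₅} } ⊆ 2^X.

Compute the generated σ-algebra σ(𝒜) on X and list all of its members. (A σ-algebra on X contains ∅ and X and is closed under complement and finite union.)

Take S₀ = 𝒜 ∪ {∅, X} = { {}, {x₁,x₄,x₅}, {x₃,x₄,x₅}, X }.
Round 1. New:
  {x₁,x₂}  = X∖{x₃,x₄,x₅}
  {x₂,x₃}  = X∖{x₁,x₄,x₅}
  {x₁,x₃,x₄,x₅}  = {x₃,x₄,x₅} ∪ {x₁,x₄,x₅}
  (now 7)
Round 2: 4 new —
  {x₂}  = X∖{x₁,x₃,x₄,x₅}
  {x₁,x₂,x₃}  = {x₂,x₃} ∪ {x₁,x₂}
  {x₁,x₂,x₄,x₅}  = {x₁,x₄,x₅} ∪ {x₁,x₂}
  {x₂,x₃,x₄,x₅}  = {x₃,x₄,x₅} ∪ {x₂,x₃}
  (now 11)
Round 3: 3 new —
  {x₁}  = X∖{x₂,x₃,x₄,x₅}
  {x₃}  = X∖{x₁,x₂,x₄,x₅}
  {x₄,x₅}  = X∖{x₁,x₂,x₃}
  (now 14)
Round 4. New:
  {x₁,x₃}  = {x₃} ∪ {x₁}
  {x₂,x₄,x₅}  = {x₄,x₅} ∪ {x₂}
  (now 16)
Round 5: closed — nothing new.

Hence σ(𝒜) has 16 members: { {}, {x₁}, {x₂}, {x₃}, {x₁,x₂}, {x₁,x₃}, {x₂,x₃}, {x₄,x₅}, {x₁,x₂,x₃}, {x₁,x₄,x₅}, {x₂,x₄,x₅}, {x₃,x₄,x₅}, {x₁,x₂,x₄,x₅}, {x₁,x₃,x₄,x₅}, {x₂,x₃,x₄,x₅}, X }.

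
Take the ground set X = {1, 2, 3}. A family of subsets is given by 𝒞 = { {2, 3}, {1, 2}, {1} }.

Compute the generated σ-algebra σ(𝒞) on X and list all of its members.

σ(𝒞) (8 sets): { ∅, {1}, {2}, {3}, {1, 2}, {1, 3}, {2, 3}, X }

Trace:
Begin from { ∅, {1}, {1, 2}, {2, 3}, X } (that is, 𝒞 plus ∅ and X).
Pass 1: +1 →
  {3}  = {1, 2}ᶜ
  — 6 sets.
Pass 2 adds 1:
  {1, 3}  = {3} ∪ {1}
  — 7 sets.
Pass 3: +1 →
  {2}  = {1, 3}ᶜ
  — 8 sets.
Pass 4: already closed under ᶜ and ∪.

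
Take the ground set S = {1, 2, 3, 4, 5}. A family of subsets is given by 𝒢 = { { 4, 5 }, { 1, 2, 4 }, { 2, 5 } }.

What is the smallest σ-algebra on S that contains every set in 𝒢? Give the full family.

Seed the family with 𝒢 together with ∅ and S: { ∅, { 2, 5 }, { 4, 5 }, { 1, 2, 4 }, S }.
Iteration 1: +5 →
  { 3, 5 }  = S∖{ 1, 2, 4 }
  { 1, 2, 3 }  = S∖{ 4, 5 }
  { 1, 3, 4 }  = S∖{ 2, 5 }
  { 2, 4, 5 }  = { 4, 5 } ∪ { 2, 5 }
  { 1, 2, 4, 5 }  = { 4, 5 } ∪ { 1, 2, 4 }
  — 10 sets.
Iteration 2: 8 new —
  { 3 }  = S∖{ 1, 2, 4, 5 }
  { 1, 3 }  = S∖{ 2, 4, 5 }
  { 2, 3, 5 }  = { 2, 5 } ∪ { 3, 5 }
  { 3, 4, 5 }  = { 4, 5 } ∪ { 3, 5 }
  { 1, 2, 3, 4 }  = { 1, 2, 3 } ∪ { 1, 2, 4 }
  { 1, 2, 3, 5 }  = { 2, 5 } ∪ { 1, 2, 3 }
  { 1, 3, 4, 5 }  = { 4, 5 } ∪ { 1, 3, 4 }
  { 2, 3, 4, 5 }  = { 3, 5 } ∪ { 2, 4, 5 }
  — 18 sets.
Iteration 3: +7 →
  { 1 }  = S∖{ 2, 3, 4, 5 }
  { 2 }  = S∖{ 1, 3, 4, 5 }
  { 4 }  = S∖{ 1, 2, 3, 5 }
  { 5 }  = S∖{ 1, 2, 3, 4 }
  { 1, 2 }  = S∖{ 3, 4, 5 }
  { 1, 4 }  = S∖{ 2, 3, 5 }
  { 1, 3, 5 }  = { 1, 3 } ∪ { 3, 5 }
  — 25 sets.
Iteration 4: +6 →
  { 1, 5 }  = { 5 } ∪ { 1 }
  { 2, 3 }  = { 2 } ∪ { 3 }
  { 2, 4 }  = S∖{ 1, 3, 5 }
  { 3, 4 }  = { 3 } ∪ { 4 }
  { 1, 2, 5 }  = { 2, 5 } ∪ { 1, 2 }
  { 1, 4, 5 }  = { 5 } ∪ { 1, 4 }
  — 31 sets.
Iteration 5 (1 new):
  { 2, 3, 4 }  = S∖{ 1, 5 }
  — 32 sets.
After Iteration 6 the family is unchanged; done.

|σ(𝒢)| = 32.  σ(𝒢) = { ∅, { 1 }, { 2 }, { 3 }, { 4 }, { 5 }, { 1, 2 }, { 1, 3 }, { 1, 4 }, { 1, 5 }, { 2, 3 }, { 2, 4 }, { 2, 5 }, { 3, 4 }, { 3, 5 }, { 4, 5 }, { 1, 2, 3 }, { 1, 2, 4 }, { 1, 2, 5 }, { 1, 3, 4 }, { 1, 3, 5 }, { 1, 4, 5 }, { 2, 3, 4 }, { 2, 3, 5 }, { 2, 4, 5 }, { 3, 4, 5 }, { 1, 2, 3, 4 }, { 1, 2, 3, 5 }, { 1, 2, 4, 5 }, { 1, 3, 4, 5 }, { 2, 3, 4, 5 }, S }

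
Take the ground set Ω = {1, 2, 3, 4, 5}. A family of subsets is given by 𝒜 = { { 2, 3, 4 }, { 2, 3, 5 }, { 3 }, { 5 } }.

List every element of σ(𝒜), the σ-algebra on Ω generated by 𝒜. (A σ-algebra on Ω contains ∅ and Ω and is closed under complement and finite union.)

Seed the family with 𝒜 together with ∅ and Ω: { {  }, { 3 }, { 5 }, { 2, 3, 4 }, { 2, 3, 5 }, Ω }.
Pass 1: +6 →
  { 1, 4 }  = complement { 2, 3, 5 }
  { 1, 5 }  = complement { 2, 3, 4 }
  { 3, 5 }  = { 3 } ∪ { 5 }
  { 1, 2, 3, 4 }  = complement { 5 }
  { 1, 2, 4, 5 }  = complement { 3 }
  { 2, 3, 4, 5 }  = { 2, 3, 5 } ∪ { 2, 3, 4 }
Pass 2: +7 →
  { 1 }  = complement { 2, 3, 4, 5 }
  { 1, 2, 4 }  = complement { 3, 5 }
  { 1, 3, 4 }  = { 3 } ∪ { 1, 4 }
  { 1, 3, 5 }  = { 3 } ∪ { 1, 5 }
  { 1, 4, 5 }  = { 5 } ∪ { 1, 4 }
  { 1, 2, 3, 5 }  = { 2, 3, 5 } ∪ { 1, 5 }
  { 1, 3, 4, 5 }  = { 1, 4 } ∪ { 3, 5 }
Pass 3 (6 new):
  { 2 }  = complement { 1, 3, 4, 5 }
  { 4 }  = complement { 1, 2, 3, 5 }
  { 1, 3 }  = { 3 } ∪ { 1 }
  { 2, 3 }  = complement { 1, 4, 5 }
  { 2, 4 }  = complement { 1, 3, 5 }
  { 2, 5 }  = complement { 1, 3, 4 }
Pass 4. New:
  { 1, 2 }  = { 2 } ∪ { 1 }
  { 3, 4 }  = { 3 } ∪ { 4 }
  { 4, 5 }  = { 5 } ∪ { 4 }
  { 1, 2, 3 }  = { 2 } ∪ { 1, 3 }
  { 1, 2, 5 }  = { 2, 5 } ∪ { 1, 5 }
  { 2, 4, 5 }  = complement { 1, 3 }
  { 3, 4, 5 }  = { 4 } ∪ { 3, 5 }
Pass 5 adds nothing — fixpoint reached.

Therefore σ(𝒜) = { {  }, { 1 }, { 2 }, { 3 }, { 4 }, { 5 }, { 1, 2 }, { 1, 3 }, { 1, 4 }, { 1, 5 }, { 2, 3 }, { 2, 4 }, { 2, 5 }, { 3, 4 }, { 3, 5 }, { 4, 5 }, { 1, 2, 3 }, { 1, 2, 4 }, { 1, 2, 5 }, { 1, 3, 4 }, { 1, 3, 5 }, { 1, 4, 5 }, { 2, 3, 4 }, { 2, 3, 5 }, { 2, 4, 5 }, { 3, 4, 5 }, { 1, 2, 3, 4 }, { 1, 2, 3, 5 }, { 1, 2, 4, 5 }, { 1, 3, 4, 5 }, { 2, 3, 4, 5 }, Ω } (|σ(𝒜)| = 32).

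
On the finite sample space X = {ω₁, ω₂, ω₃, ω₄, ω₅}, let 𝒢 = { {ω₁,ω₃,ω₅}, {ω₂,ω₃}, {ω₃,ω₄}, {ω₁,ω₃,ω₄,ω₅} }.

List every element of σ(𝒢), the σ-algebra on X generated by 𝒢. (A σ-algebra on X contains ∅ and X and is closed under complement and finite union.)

Start: 𝒢 ∪ {∅, X} = { {}, {ω₂,ω₃}, {ω₃,ω₄}, {ω₁,ω₃,ω₅}, {ω₁,ω₃,ω₄,ω₅}, X }.
Step 1: 6 new —
  {ω₂}  = ᶜ of {ω₁,ω₃,ω₄,ω₅}
  {ω₂,ω₄}  = ᶜ of {ω₁,ω₃,ω₅}
  {ω₁,ω₂,ω₅}  = ᶜ of {ω₃,ω₄}
  {ω₁,ω₄,ω₅}  = ᶜ of {ω₂,ω₃}
  {ω₂,ω₃,ω₄}  = {ω₃,ω₄} ∪ {ω₂,ω₃}
  {ω₁,ω₂,ω₃,ω₅}  = {ω₂,ω₃} ∪ {ω₁,ω₃,ω₅}
  [12 total]
Step 2. New:
  {ω₄}  = ᶜ of {ω₁,ω₂,ω₃,ω₅}
  {ω₁,ω₅}  = ᶜ of {ω₂,ω₃,ω₄}
  {ω₁,ω₂,ω₄,ω₅}  = {ω₁,ω₄,ω₅} ∪ {ω₂}
  [15 total]
Step 3: +1 →
  {ω₃}  = ᶜ of {ω₁,ω₂,ω₄,ω₅}
  [16 total]
After Step 4 the family is unchanged; done.

Hence σ(𝒢) has 16 members: { {}, {ω₂}, {ω₃}, {ω₄}, {ω₁,ω₅}, {ω₂,ω₃}, {ω₂,ω₄}, {ω₃,ω₄}, {ω₁,ω₂,ω₅}, {ω₁,ω₃,ω₅}, {ω₁,ω₄,ω₅}, {ω₂,ω₃,ω₄}, {ω₁,ω₂,ω₃,ω₅}, {ω₁,ω₂,ω₄,ω₅}, {ω₁,ω₃,ω₄,ω₅}, X }.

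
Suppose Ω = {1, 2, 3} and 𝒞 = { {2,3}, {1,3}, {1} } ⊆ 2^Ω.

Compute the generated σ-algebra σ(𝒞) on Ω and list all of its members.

Answer: σ(𝒞) = { ∅, {1}, {2}, {3}, {1,2}, {1,3}, {2,3}, Ω }

Working:
Initial family (5 sets): { ∅, {1}, {1,3}, {2,3}, Ω }.
Pass 1 adds 1:
  {2}  = complement {1,3}
  |family| = 6
Pass 2 (1 new):
  {1,2}  = {2} ∪ {1}
  |family| = 7
Pass 3: 1 new —
  {3}  = complement {1,2}
  |family| = 8
Pass 4: already closed under ᶜ and ∪.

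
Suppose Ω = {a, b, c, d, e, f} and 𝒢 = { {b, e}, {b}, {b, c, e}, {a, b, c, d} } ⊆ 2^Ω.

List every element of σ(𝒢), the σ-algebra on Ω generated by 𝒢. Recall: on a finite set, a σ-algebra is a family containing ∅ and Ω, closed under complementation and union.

σ(𝒢) = { ∅, {b}, {c}, {e}, {f}, {a, d}, {b, c}, {b, e}, {b, f}, {c, e}, {c, f}, {e, f}, {a, b, d}, {a, c, d}, {a, d, e}, {a, d, f}, {b, c, e}, {b, c, f}, {b, e, f}, {c, e, f}, {a, b, c, d}, {a, b, d, e}, {a, b, d, f}, {a, c, d, e}, {a, c, d, f}, {a, d, e, f}, {b, c, e, f}, {a, b, c, d, e}, {a, b, c, d, f}, {a, b, d, e, f}, {a, c, d, e, f}, Ω }

Derivation:
Initial family (6 sets): { ∅, {b}, {b, e}, {b, c, e}, {a, b, c, d}, Ω }.
Round 1. New:
  {e, f}  = Ω∖{a, b, c, d}
  {a, d, f}  = Ω∖{b, c, e}
  {a, c, d, f}  = Ω∖{b, e}
  {a, b, c, d, e}  = {b, e} ∪ {a, b, c, d}
  {a, c, d, e, f}  = Ω∖{b}
  |family| = 11
Round 2: +7 →
  {f}  = Ω∖{a, b, c, d, e}
  {b, e, f}  = {b, e} ∪ {e, f}
  {a, b, d, f}  = {b} ∪ {a, d, f}
  {a, d, e, f}  = {e, f} ∪ {a, d, f}
  {b, c, e, f}  = {e, f} ∪ {b, c, e}
  {a, b, c, d, f}  = {b} ∪ {a, c, d, f}
  {a, b, d, e, f}  = {b, e} ∪ {a, d, f}
  |family| = 18
Round 3: +7 →
  {c}  = Ω∖{a, b, d, e, f}
  {e}  = Ω∖{a, b, c, d, f}
  {a, d}  = Ω∖{b, c, e, f}
  {b, c}  = Ω∖{a, d, e, f}
  {b, f}  = {b} ∪ {f}
  {c, e}  = Ω∖{a, b, d, f}
  {a, c, d}  = Ω∖{b, e, f}
  |family| = 25
Round 4 adds 7:
  {c, f}  = {f} ∪ {c}
  {a, b, d}  = {b} ∪ {a, d}
  {a, d, e}  = {e} ∪ {a, d}
  {b, c, f}  = {b, f} ∪ {c}
  {c, e, f}  = {e, f} ∪ {c}
  {a, b, d, e}  = {b, e} ∪ {a, d}
  {a, c, d, e}  = Ω∖{b, f}
  |family| = 32
After Round 5 the family is unchanged; done.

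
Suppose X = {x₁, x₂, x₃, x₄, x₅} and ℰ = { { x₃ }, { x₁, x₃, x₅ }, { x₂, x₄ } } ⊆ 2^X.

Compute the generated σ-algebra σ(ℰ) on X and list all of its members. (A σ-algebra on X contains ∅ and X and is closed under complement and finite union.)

Begin from { {  }, { x₃ }, { x₂, x₄ }, { x₁, x₃, x₅ }, X } (that is, ℰ plus ∅ and X).
Round 1. New:
  { x₂, x₃, x₄ }  = { x₃ } ∪ { x₂, x₄ }
  { x₁, x₂, x₄, x₅ }  = ᶜ of { x₃ }
Round 2: 1 new —
  { x₁, x₅ }  = ᶜ of { x₂, x₃, x₄ }
After Round 3 the family is unchanged; done.

Hence σ(ℰ) has 8 members: { {  }, { x₃ }, { x₁, x₅ }, { x₂, x₄ }, { x₁, x₃, x₅ }, { x₂, x₃, x₄ }, { x₁, x₂, x₄, x₅ }, X }.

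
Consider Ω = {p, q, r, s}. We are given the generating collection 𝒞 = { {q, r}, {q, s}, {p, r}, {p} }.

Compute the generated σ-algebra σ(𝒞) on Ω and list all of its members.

Seed the family with 𝒞 together with ∅ and Ω: { {}, {p}, {p, r}, {q, r}, {q, s}, Ω }.
Pass 1 adds 4:
  {p, s}  = ᶜ of {q, r}
  {p, q, r}  = {q, r} ∪ {p, r}
  {p, q, s}  = {q, s} ∪ {p}
  {q, r, s}  = ᶜ of {p}
  |family| = 10
Pass 2 adds 3:
  {r}  = ᶜ of {p, q, s}
  {s}  = ᶜ of {p, q, r}
  {p, r, s}  = {p, s} ∪ {p, r}
  |family| = 13
Pass 3: 2 new —
  {q}  = ᶜ of {p, r, s}
  {r, s}  = {r} ∪ {s}
  |family| = 15
Pass 4: 1 new —
  {p, q}  = ᶜ of {r, s}
  |family| = 16
After Pass 5 the family is unchanged; done.

|σ(𝒞)| = 16.  σ(𝒞) = { {}, {p}, {q}, {r}, {s}, {p, q}, {p, r}, {p, s}, {q, r}, {q, s}, {r, s}, {p, q, r}, {p, q, s}, {p, r, s}, {q, r, s}, Ω }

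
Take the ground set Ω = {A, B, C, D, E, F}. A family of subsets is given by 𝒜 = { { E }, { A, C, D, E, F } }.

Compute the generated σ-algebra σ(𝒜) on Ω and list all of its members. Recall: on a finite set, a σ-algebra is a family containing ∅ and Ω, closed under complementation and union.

|σ(𝒜)| = 8.  σ(𝒜) = { {}, { B }, { E }, { B, E }, { A, C, D, F }, { A, B, C, D, F }, { A, C, D, E, F }, Ω }

Check:
Initial family (4 sets): { {}, { E }, { A, C, D, E, F }, Ω }.
Round 1 (2 new):
  { B }  = Ω∖{ A, C, D, E, F }
  { A, B, C, D, F }  = Ω∖{ E }
  [6 total]
Round 2: 1 new —
  { B, E }  = { B } ∪ { E }
  [7 total]
Round 3 (1 new):
  { A, C, D, F }  = Ω∖{ B, E }
  [8 total]
Round 4: closed — nothing new.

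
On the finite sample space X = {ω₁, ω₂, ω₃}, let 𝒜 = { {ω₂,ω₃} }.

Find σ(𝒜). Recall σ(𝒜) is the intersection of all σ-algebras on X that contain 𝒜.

Take S₀ = 𝒜 ∪ {∅, X} = { ∅, {ω₂,ω₃}, X }.
Step 1 (1 new):
  {ω₁}  = X∖{ω₂,ω₃}
Step 2: no new sets; the family is a σ-algebra.

Therefore σ(𝒜) = { ∅, {ω₁}, {ω₂,ω₃}, X } (|σ(𝒜)| = 4).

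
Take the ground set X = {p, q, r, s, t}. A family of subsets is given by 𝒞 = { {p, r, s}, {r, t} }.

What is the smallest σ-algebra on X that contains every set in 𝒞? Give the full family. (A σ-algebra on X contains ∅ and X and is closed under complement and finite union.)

|σ(𝒞)| = 16.  σ(𝒞) = { {}, {q}, {r}, {t}, {p, s}, {q, r}, {q, t}, {r, t}, {p, q, s}, {p, r, s}, {p, s, t}, {q, r, t}, {p, q, r, s}, {p, q, s, t}, {p, r, s, t}, X }

Derivation:
Start: 𝒞 ∪ {∅, X} = { {}, {r, t}, {p, r, s}, X }.
Iteration 1. New:
  {q, t}  = ᶜ of {p, r, s}
  {p, q, s}  = ᶜ of {r, t}
  {p, r, s, t}  = {r, t} ∪ {p, r, s}
  (now 7)
Iteration 2: +4 →
  {q}  = ᶜ of {p, r, s, t}
  {q, r, t}  = {q, t} ∪ {r, t}
  {p, q, r, s}  = {p, r, s} ∪ {p, q, s}
  {p, q, s, t}  = {q, t} ∪ {p, q, s}
  (now 11)
Iteration 3. New:
  {r}  = ᶜ of {p, q, s, t}
  {t}  = ᶜ of {p, q, r, s}
  {p, s}  = ᶜ of {q, r, t}
  (now 14)
Iteration 4: 2 new —
  {q, r}  = {r} ∪ {q}
  {p, s, t}  = {p, s} ∪ {t}
  (now 16)
Iteration 5 adds nothing — fixpoint reached.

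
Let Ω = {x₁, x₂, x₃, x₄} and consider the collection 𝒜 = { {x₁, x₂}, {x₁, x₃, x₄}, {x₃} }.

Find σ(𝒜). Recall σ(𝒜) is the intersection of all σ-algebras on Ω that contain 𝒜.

σ(𝒜) = { {}, {x₁}, {x₂}, {x₃}, {x₄}, {x₁, x₂}, {x₁, x₃}, {x₁, x₄}, {x₂, x₃}, {x₂, x₄}, {x₃, x₄}, {x₁, x₂, x₃}, {x₁, x₂, x₄}, {x₁, x₃, x₄}, {x₂, x₃, x₄}, Ω }

Trace:
Seed the family with 𝒜 together with ∅ and Ω: { {}, {x₃}, {x₁, x₂}, {x₁, x₃, x₄}, Ω }.
Iteration 1 (4 new):
  {x₂}  = {x₁, x₃, x₄}ᶜ
  {x₃, x₄}  = {x₁, x₂}ᶜ
  {x₁, x₂, x₃}  = {x₃} ∪ {x₁, x₂}
  {x₁, x₂, x₄}  = {x₃}ᶜ
Iteration 2: 3 new —
  {x₄}  = {x₁, x₂, x₃}ᶜ
  {x₂, x₃}  = {x₂} ∪ {x₃}
  {x₂, x₃, x₄}  = {x₃, x₄} ∪ {x₂}
Iteration 3: +3 →
  {x₁}  = {x₂, x₃, x₄}ᶜ
  {x₁, x₄}  = {x₂, x₃}ᶜ
  {x₂, x₄}  = {x₄} ∪ {x₂}
Iteration 4 (1 new):
  {x₁, x₃}  = {x₂, x₄}ᶜ
Iteration 5 adds nothing — fixpoint reached.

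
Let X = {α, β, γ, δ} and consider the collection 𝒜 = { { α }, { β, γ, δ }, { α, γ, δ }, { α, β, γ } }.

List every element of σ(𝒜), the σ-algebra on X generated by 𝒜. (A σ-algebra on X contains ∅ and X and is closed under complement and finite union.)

Start: 𝒜 ∪ {∅, X} = { {}, { α }, { α, β, γ }, { α, γ, δ }, { β, γ, δ }, X }.
Pass 1 (2 new):
  { β }  = ᶜ of { α, γ, δ }
  { δ }  = ᶜ of { α, β, γ }
Pass 2: 3 new —
  { α, β }  = { β } ∪ { α }
  { α, δ }  = { δ } ∪ { α }
  { β, δ }  = { δ } ∪ { β }
Pass 3. New:
  { α, γ }  = ᶜ of { β, δ }
  { β, γ }  = ᶜ of { α, δ }
  { γ, δ }  = ᶜ of { α, β }
  { α, β, δ }  = { α, δ } ∪ { α, β }
Pass 4 (1 new):
  { γ }  = ᶜ of { α, β, δ }
Pass 5: already closed under ᶜ and ∪.

|σ(𝒜)| = 16.  σ(𝒜) = { {}, { α }, { β }, { γ }, { δ }, { α, β }, { α, γ }, { α, δ }, { β, γ }, { β, δ }, { γ, δ }, { α, β, γ }, { α, β, δ }, { α, γ, δ }, { β, γ, δ }, X }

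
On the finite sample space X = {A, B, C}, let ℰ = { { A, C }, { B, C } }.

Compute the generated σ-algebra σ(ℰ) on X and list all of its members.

σ(ℰ) = { {}, { A }, { B }, { C }, { A, B }, { A, C }, { B, C }, X }

Working:
Begin from { {}, { A, C }, { B, C }, X } (that is, ℰ plus ∅ and X).
Step 1. New:
  { A }  = X∖{ B, C }
  { B }  = X∖{ A, C }
  |family| = 6
Step 2: +1 →
  { A, B }  = { B } ∪ { A }
  |family| = 7
Step 3: 1 new —
  { C }  = X∖{ A, B }
  |family| = 8
Step 4: stable.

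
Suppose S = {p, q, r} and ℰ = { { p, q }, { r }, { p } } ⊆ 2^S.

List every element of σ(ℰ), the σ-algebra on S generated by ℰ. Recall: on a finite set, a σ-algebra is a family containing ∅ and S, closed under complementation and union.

Start: ℰ ∪ {∅, S} = { ∅, { p }, { r }, { p, q }, S }.
Round 1: +2 →
  { p, r }  = { r } ∪ { p }
  { q, r }  = { p }ᶜ
  — 7 sets.
Round 2: +1 →
  { q }  = { p, r }ᶜ
  — 8 sets.
Round 3: closed — nothing new.

Therefore σ(ℰ) = { ∅, { p }, { q }, { r }, { p, q }, { p, r }, { q, r }, S } (|σ(ℰ)| = 8).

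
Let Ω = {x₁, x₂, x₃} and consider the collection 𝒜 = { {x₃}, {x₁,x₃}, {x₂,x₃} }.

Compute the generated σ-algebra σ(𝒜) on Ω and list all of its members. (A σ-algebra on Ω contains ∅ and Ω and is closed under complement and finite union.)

Seed the family with 𝒜 together with ∅ and Ω: { ∅, {x₃}, {x₁,x₃}, {x₂,x₃}, Ω }.
Iteration 1 adds 3:
  {x₁}  = {x₂,x₃}ᶜ
  {x₂}  = {x₁,x₃}ᶜ
  {x₁,x₂}  = {x₃}ᶜ
Iteration 2: stable.

Therefore σ(𝒜) = { ∅, {x₁}, {x₂}, {x₃}, {x₁,x₂}, {x₁,x₃}, {x₂,x₃}, Ω } (|σ(𝒜)| = 8).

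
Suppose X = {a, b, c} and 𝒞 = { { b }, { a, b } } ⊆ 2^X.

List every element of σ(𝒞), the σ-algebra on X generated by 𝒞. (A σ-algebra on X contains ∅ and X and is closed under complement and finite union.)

Take S₀ = 𝒞 ∪ {∅, X} = { {}, { b }, { a, b }, X }.
Round 1 (2 new):
  { c }  = complement { a, b }
  { a, c }  = complement { b }
  [6 total]
Round 2. New:
  { b, c }  = { c } ∪ { b }
  [7 total]
Round 3. New:
  { a }  = complement { b, c }
  [8 total]
Round 4 adds nothing — fixpoint reached.

Hence σ(𝒞) has 8 members: { {}, { a }, { b }, { c }, { a, b }, { a, c }, { b, c }, X }.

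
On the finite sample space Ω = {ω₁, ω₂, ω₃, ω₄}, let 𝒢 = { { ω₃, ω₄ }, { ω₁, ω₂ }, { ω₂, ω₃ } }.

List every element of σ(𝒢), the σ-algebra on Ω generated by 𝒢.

Initial family (5 sets): { ∅, { ω₁, ω₂ }, { ω₂, ω₃ }, { ω₃, ω₄ }, Ω }.
Iteration 1 adds 3:
  { ω₁, ω₄ }  = { ω₂, ω₃ }ᶜ
  { ω₁, ω₂, ω₃ }  = { ω₂, ω₃ } ∪ { ω₁, ω₂ }
  { ω₂, ω₃, ω₄ }  = { ω₃, ω₄ } ∪ { ω₂, ω₃ }
Iteration 2: +4 →
  { ω₁ }  = { ω₂, ω₃, ω₄ }ᶜ
  { ω₄ }  = { ω₁, ω₂, ω₃ }ᶜ
  { ω₁, ω₂, ω₄ }  = { ω₁, ω₄ } ∪ { ω₁, ω₂ }
  { ω₁, ω₃, ω₄ }  = { ω₃, ω₄ } ∪ { ω₁, ω₄ }
Iteration 3: 2 new —
  { ω₂ }  = { ω₁, ω₃, ω₄ }ᶜ
  { ω₃ }  = { ω₁, ω₂, ω₄ }ᶜ
Iteration 4 (2 new):
  { ω₁, ω₃ }  = { ω₃ } ∪ { ω₁ }
  { ω₂, ω₄ }  = { ω₄ } ∪ { ω₂ }
After Iteration 5 the family is unchanged; done.

Hence σ(𝒢) has 16 members: { ∅, { ω₁ }, { ω₂ }, { ω₃ }, { ω₄ }, { ω₁, ω₂ }, { ω₁, ω₃ }, { ω₁, ω₄ }, { ω₂, ω₃ }, { ω₂, ω₄ }, { ω₃, ω₄ }, { ω₁, ω₂, ω₃ }, { ω₁, ω₂, ω₄ }, { ω₁, ω₃, ω₄ }, { ω₂, ω₃, ω₄ }, Ω }.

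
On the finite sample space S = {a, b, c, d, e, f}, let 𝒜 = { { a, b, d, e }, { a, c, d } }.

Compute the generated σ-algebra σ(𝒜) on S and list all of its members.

Take S₀ = 𝒜 ∪ {∅, S} = { ∅, { a, c, d }, { a, b, d, e }, S }.
Round 1 (3 new):
  { c, f }  = complement { a, b, d, e }
  { b, e, f }  = complement { a, c, d }
  { a, b, c, d, e }  = { a, c, d } ∪ { a, b, d, e }
  — 7 sets.
Round 2 (4 new):
  { f }  = complement { a, b, c, d, e }
  { a, c, d, f }  = { a, c, d } ∪ { c, f }
  { b, c, e, f }  = { c, f } ∪ { b, e, f }
  { a, b, d, e, f }  = { b, e, f } ∪ { a, b, d, e }
  — 11 sets.
Round 3 (3 new):
  { c }  = complement { a, b, d, e, f }
  { a, d }  = complement { b, c, e, f }
  { b, e }  = complement { a, c, d, f }
  — 14 sets.
Round 4 (2 new):
  { a, d, f }  = { a, d } ∪ { f }
  { b, c, e }  = { c } ∪ { b, e }
  — 16 sets.
After Round 5 the family is unchanged; done.

Hence σ(𝒜) has 16 members: { ∅, { c }, { f }, { a, d }, { b, e }, { c, f }, { a, c, d }, { a, d, f }, { b, c, e }, { b, e, f }, { a, b, d, e }, { a, c, d, f }, { b, c, e, f }, { a, b, c, d, e }, { a, b, d, e, f }, S }.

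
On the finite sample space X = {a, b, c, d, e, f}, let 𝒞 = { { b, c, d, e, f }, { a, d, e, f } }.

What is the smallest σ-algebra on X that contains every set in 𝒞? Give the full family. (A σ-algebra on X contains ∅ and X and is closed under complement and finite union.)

σ(𝒞) (8 sets): { {  }, { a }, { b, c }, { a, b, c }, { d, e, f }, { a, d, e, f }, { b, c, d, e, f }, X }

Trace:
Initial family (4 sets): { {  }, { a, d, e, f }, { b, c, d, e, f }, X }.
Pass 1 adds 2:
  { a }  = X∖{ b, c, d, e, f }
  { b, c }  = X∖{ a, d, e, f }
  [6 total]
Pass 2. New:
  { a, b, c }  = { b, c } ∪ { a }
  [7 total]
Pass 3: +1 →
  { d, e, f }  = X∖{ a, b, c }
  [8 total]
Pass 4: already closed under ᶜ and ∪.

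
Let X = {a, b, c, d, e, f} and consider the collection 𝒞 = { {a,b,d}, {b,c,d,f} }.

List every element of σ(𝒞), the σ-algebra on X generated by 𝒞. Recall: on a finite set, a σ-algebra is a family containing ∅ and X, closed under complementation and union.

Seed the family with 𝒞 together with ∅ and X: { {}, {a,b,d}, {b,c,d,f}, X }.
Pass 1. New:
  {a,e}  = {b,c,d,f}ᶜ
  {c,e,f}  = {a,b,d}ᶜ
  {a,b,c,d,f}  = {b,c,d,f} ∪ {a,b,d}
  — 7 sets.
Pass 2 adds 4:
  {e}  = {a,b,c,d,f}ᶜ
  {a,b,d,e}  = {a,e} ∪ {a,b,d}
  {a,c,e,f}  = {c,e,f} ∪ {a,e}
  {b,c,d,e,f}  = {b,c,d,f} ∪ {c,e,f}
  — 11 sets.
Pass 3: +3 →
  {a}  = {b,c,d,e,f}ᶜ
  {b,d}  = {a,c,e,f}ᶜ
  {c,f}  = {a,b,d,e}ᶜ
  — 14 sets.
Pass 4 adds 2:
  {a,c,f}  = {c,f} ∪ {a}
  {b,d,e}  = {b,d} ∪ {e}
  — 16 sets.
Pass 5: already closed under ᶜ and ∪.

Hence σ(𝒞) has 16 members: { {}, {a}, {e}, {a,e}, {b,d}, {c,f}, {a,b,d}, {a,c,f}, {b,d,e}, {c,e,f}, {a,b,d,e}, {a,c,e,f}, {b,c,d,f}, {a,b,c,d,f}, {b,c,d,e,f}, X }.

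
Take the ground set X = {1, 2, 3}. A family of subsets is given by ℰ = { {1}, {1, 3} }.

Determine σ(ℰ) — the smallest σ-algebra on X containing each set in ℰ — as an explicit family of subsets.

Answer: σ(ℰ) = { {}, {1}, {2}, {3}, {1, 2}, {1, 3}, {2, 3}, X }

Check:
Seed the family with ℰ together with ∅ and X: { {}, {1}, {1, 3}, X }.
Step 1 adds 2:
  {2}  = ᶜ of {1, 3}
  {2, 3}  = ᶜ of {1}
  |family| = 6
Step 2 adds 1:
  {1, 2}  = {2} ∪ {1}
  |family| = 7
Step 3: 1 new —
  {3}  = ᶜ of {1, 2}
  |family| = 8
After Step 4 the family is unchanged; done.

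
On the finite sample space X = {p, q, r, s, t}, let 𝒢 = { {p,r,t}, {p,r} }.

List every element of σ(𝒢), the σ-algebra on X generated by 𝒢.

Start: 𝒢 ∪ {∅, X} = { {}, {p,r}, {p,r,t}, X }.
Step 1 (2 new):
  {q,s}  = {p,r,t}ᶜ
  {q,s,t}  = {p,r}ᶜ
Step 2: +1 →
  {p,q,r,s}  = {p,r} ∪ {q,s}
Step 3. New:
  {t}  = {p,q,r,s}ᶜ
Step 4: already closed under ᶜ and ∪.

Therefore σ(𝒢) = { {}, {t}, {p,r}, {q,s}, {p,r,t}, {q,s,t}, {p,q,r,s}, X } (|σ(𝒢)| = 8).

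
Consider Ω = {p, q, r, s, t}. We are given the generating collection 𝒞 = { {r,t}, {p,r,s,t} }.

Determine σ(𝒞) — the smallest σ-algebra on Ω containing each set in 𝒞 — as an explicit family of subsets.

σ(𝒞) (8 sets): { {}, {q}, {p,s}, {r,t}, {p,q,s}, {q,r,t}, {p,r,s,t}, Ω }

Trace:
Seed the family with 𝒞 together with ∅ and Ω: { {}, {r,t}, {p,r,s,t}, Ω }.
Step 1 (2 new):
  {q}  = Ω∖{p,r,s,t}
  {p,q,s}  = Ω∖{r,t}
  [6 total]
Step 2 (1 new):
  {q,r,t}  = {r,t} ∪ {q}
  [7 total]
Step 3: +1 →
  {p,s}  = Ω∖{q,r,t}
  [8 total]
Step 4: already closed under ᶜ and ∪.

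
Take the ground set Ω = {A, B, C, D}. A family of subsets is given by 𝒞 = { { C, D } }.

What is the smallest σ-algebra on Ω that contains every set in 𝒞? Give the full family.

Seed the family with 𝒞 together with ∅ and Ω: { ∅, { C, D }, Ω }.
Pass 1 (1 new):
  { A, B }  = ᶜ of { C, D }
  (now 4)
Pass 2: already closed under ᶜ and ∪.

σ(𝒞) = { ∅, { A, B }, { C, D }, Ω }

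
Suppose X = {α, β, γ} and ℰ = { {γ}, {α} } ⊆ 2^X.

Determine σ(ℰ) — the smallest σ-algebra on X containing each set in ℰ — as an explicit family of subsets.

σ(ℰ) (8 sets): { ∅, {α}, {β}, {γ}, {α,β}, {α,γ}, {β,γ}, X }

Working:
Initial family (4 sets): { ∅, {α}, {γ}, X }.
Round 1: +3 →
  {α,β}  = {γ}ᶜ
  {α,γ}  = {γ} ∪ {α}
  {β,γ}  = {α}ᶜ
  |family| = 7
Round 2. New:
  {β}  = {α,γ}ᶜ
  |family| = 8
Round 3 adds nothing — fixpoint reached.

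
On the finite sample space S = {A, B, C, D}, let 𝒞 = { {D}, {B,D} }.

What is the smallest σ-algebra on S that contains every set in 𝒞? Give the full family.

Start: 𝒞 ∪ {∅, S} = { {}, {D}, {B,D}, S }.
Step 1: +2 →
  {A,C}  = complement {B,D}
  {A,B,C}  = complement {D}
Step 2 adds 1:
  {A,C,D}  = {A,C} ∪ {D}
Step 3 (1 new):
  {B}  = complement {A,C,D}
After Step 4 the family is unchanged; done.

σ(𝒞) = { {}, {B}, {D}, {A,C}, {B,D}, {A,B,C}, {A,C,D}, S }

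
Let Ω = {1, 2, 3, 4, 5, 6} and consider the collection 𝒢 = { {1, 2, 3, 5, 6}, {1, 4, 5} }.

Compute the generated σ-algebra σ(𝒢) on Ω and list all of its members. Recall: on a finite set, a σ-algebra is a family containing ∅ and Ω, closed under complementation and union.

Take S₀ = 𝒢 ∪ {∅, Ω} = { ∅, {1, 4, 5}, {1, 2, 3, 5, 6}, Ω }.
Iteration 1 (2 new):
  {4}  = {1, 2, 3, 5, 6}ᶜ
  {2, 3, 6}  = {1, 4, 5}ᶜ
  |family| = 6
Iteration 2. New:
  {2, 3, 4, 6}  = {4} ∪ {2, 3, 6}
  |family| = 7
Iteration 3 adds 1:
  {1, 5}  = {2, 3, 4, 6}ᶜ
  |family| = 8
Iteration 4 adds nothing — fixpoint reached.

σ(𝒢) = { ∅, {4}, {1, 5}, {1, 4, 5}, {2, 3, 6}, {2, 3, 4, 6}, {1, 2, 3, 5, 6}, Ω }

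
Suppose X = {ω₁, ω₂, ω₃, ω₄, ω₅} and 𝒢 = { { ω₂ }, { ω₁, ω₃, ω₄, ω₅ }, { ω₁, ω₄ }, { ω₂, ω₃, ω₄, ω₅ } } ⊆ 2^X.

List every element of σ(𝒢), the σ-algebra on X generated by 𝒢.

Initial family (6 sets): { ∅, { ω₂ }, { ω₁, ω₄ }, { ω₁, ω₃, ω₄, ω₅ }, { ω₂, ω₃, ω₄, ω₅ }, X }.
Iteration 1. New:
  { ω₁ }  = complement { ω₂, ω₃, ω₄, ω₅ }
  { ω₁, ω₂, ω₄ }  = { ω₁, ω₄ } ∪ { ω₂ }
  { ω₂, ω₃, ω₅ }  = complement { ω₁, ω₄ }
Iteration 2: +3 →
  { ω₁, ω₂ }  = { ω₂ } ∪ { ω₁ }
  { ω₃, ω₅ }  = complement { ω₁, ω₂, ω₄ }
  { ω₁, ω₂, ω₃, ω₅ }  = { ω₂, ω₃, ω₅ } ∪ { ω₁ }
Iteration 3: +3 →
  { ω₄ }  = complement { ω₁, ω₂, ω₃, ω₅ }
  { ω₁, ω₃, ω₅ }  = { ω₃, ω₅ } ∪ { ω₁ }
  { ω₃, ω₄, ω₅ }  = complement { ω₁, ω₂ }
Iteration 4: +1 →
  { ω₂, ω₄ }  = complement { ω₁, ω₃, ω₅ }
After Iteration 5 the family is unchanged; done.

Therefore σ(𝒢) = { ∅, { ω₁ }, { ω₂ }, { ω₄ }, { ω₁, ω₂ }, { ω₁, ω₄ }, { ω₂, ω₄ }, { ω₃, ω₅ }, { ω₁, ω₂, ω₄ }, { ω₁, ω₃, ω₅ }, { ω₂, ω₃, ω₅ }, { ω₃, ω₄, ω₅ }, { ω₁, ω₂, ω₃, ω₅ }, { ω₁, ω₃, ω₄, ω₅ }, { ω₂, ω₃, ω₄, ω₅ }, X } (|σ(𝒢)| = 16).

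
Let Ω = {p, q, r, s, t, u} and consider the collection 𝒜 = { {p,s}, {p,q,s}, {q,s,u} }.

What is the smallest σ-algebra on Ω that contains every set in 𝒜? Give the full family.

σ(𝒜) = { {}, {p}, {q}, {s}, {u}, {p,q}, {p,s}, {p,u}, {q,s}, {q,u}, {r,t}, {s,u}, {p,q,s}, {p,q,u}, {p,r,t}, {p,s,u}, {q,r,t}, {q,s,u}, {r,s,t}, {r,t,u}, {p,q,r,t}, {p,q,s,u}, {p,r,s,t}, {p,r,t,u}, {q,r,s,t}, {q,r,t,u}, {r,s,t,u}, {p,q,r,s,t}, {p,q,r,t,u}, {p,r,s,t,u}, {q,r,s,t,u}, Ω }

Working:
Seed the family with 𝒜 together with ∅ and Ω: { {}, {p,s}, {p,q,s}, {q,s,u}, Ω }.
Round 1. New:
  {p,r,t}  = ᶜ of {q,s,u}
  {r,t,u}  = ᶜ of {p,q,s}
  {p,q,s,u}  = {q,s,u} ∪ {p,s}
  {q,r,t,u}  = ᶜ of {p,s}
Round 2: +7 →
  {r,t}  = ᶜ of {p,q,s,u}
  {p,r,s,t}  = {p,r,t} ∪ {p,s}
  {p,r,t,u}  = {p,r,t} ∪ {r,t,u}
  {p,q,r,s,t}  = {p,r,t} ∪ {p,q,s}
  {p,q,r,t,u}  = {p,r,t} ∪ {q,r,t,u}
  {p,r,s,t,u}  = {p,s} ∪ {r,t,u}
  {q,r,s,t,u}  = {q,s,u} ∪ {r,t,u}
Round 3 (6 new):
  {p}  = ᶜ of {q,r,s,t,u}
  {q}  = ᶜ of {p,r,s,t,u}
  {s}  = ᶜ of {p,q,r,t,u}
  {u}  = ᶜ of {p,q,r,s,t}
  {q,s}  = ᶜ of {p,r,t,u}
  {q,u}  = ᶜ of {p,r,s,t}
Round 4 (10 new):
  {p,q}  = {p} ∪ {q}
  {p,u}  = {p} ∪ {u}
  {s,u}  = {u} ∪ {s}
  {p,q,u}  = {p} ∪ {q,u}
  {p,s,u}  = {u} ∪ {p,s}
  {q,r,t}  = {q} ∪ {r,t}
  {r,s,t}  = {r,t} ∪ {s}
  {p,q,r,t}  = {p,r,t} ∪ {q}
  {q,r,s,t}  = {r,t} ∪ {q,s}
  {r,s,t,u}  = {r,t,u} ∪ {s}
Round 5 adds nothing — fixpoint reached.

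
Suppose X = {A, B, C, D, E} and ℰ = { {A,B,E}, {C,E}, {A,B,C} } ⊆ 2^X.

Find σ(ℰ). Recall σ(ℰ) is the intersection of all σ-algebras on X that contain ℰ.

Seed the family with ℰ together with ∅ and X: { ∅, {C,E}, {A,B,C}, {A,B,E}, X }.
Iteration 1 adds 4:
  {C,D}  = {A,B,E}ᶜ
  {D,E}  = {A,B,C}ᶜ
  {A,B,D}  = {C,E}ᶜ
  {A,B,C,E}  = {A,B,E} ∪ {A,B,C}
  (now 9)
Iteration 2. New:
  {D}  = {A,B,C,E}ᶜ
  {C,D,E}  = {C,D} ∪ {D,E}
  {A,B,C,D}  = {C,D} ∪ {A,B,C}
  {A,B,D,E}  = {A,B,D} ∪ {D,E}
  (now 13)
Iteration 3. New:
  {C}  = {A,B,D,E}ᶜ
  {E}  = {A,B,C,D}ᶜ
  {A,B}  = {C,D,E}ᶜ
  (now 16)
Iteration 4: closed — nothing new.

σ(ℰ) = { ∅, {C}, {D}, {E}, {A,B}, {C,D}, {C,E}, {D,E}, {A,B,C}, {A,B,D}, {A,B,E}, {C,D,E}, {A,B,C,D}, {A,B,C,E}, {A,B,D,E}, X }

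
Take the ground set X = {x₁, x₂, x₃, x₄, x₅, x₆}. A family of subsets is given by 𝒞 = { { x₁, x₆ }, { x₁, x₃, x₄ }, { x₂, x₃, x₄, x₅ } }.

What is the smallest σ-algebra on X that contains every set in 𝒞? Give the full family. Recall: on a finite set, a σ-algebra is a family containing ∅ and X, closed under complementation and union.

Seed the family with 𝒞 together with ∅ and X: { {  }, { x₁, x₆ }, { x₁, x₃, x₄ }, { x₂, x₃, x₄, x₅ }, X }.
Round 1 (3 new):
  { x₂, x₅, x₆ }  = { x₁, x₃, x₄ }ᶜ
  { x₁, x₃, x₄, x₆ }  = { x₁, x₃, x₄ } ∪ { x₁, x₆ }
  { x₁, x₂, x₃, x₄, x₅ }  = { x₁, x₃, x₄ } ∪ { x₂, x₃, x₄, x₅ }
  |family| = 8
Round 2. New:
  { x₆ }  = { x₁, x₂, x₃, x₄, x₅ }ᶜ
  { x₂, x₅ }  = { x₁, x₃, x₄, x₆ }ᶜ
  { x₁, x₂, x₅, x₆ }  = { x₂, x₅, x₆ } ∪ { x₁, x₆ }
  { x₂, x₃, x₄, x₅, x₆ }  = { x₂, x₃, x₄, x₅ } ∪ { x₂, x₅, x₆ }
  |family| = 12
Round 3. New:
  { x₁ }  = { x₂, x₃, x₄, x₅, x₆ }ᶜ
  { x₃, x₄ }  = { x₁, x₂, x₅, x₆ }ᶜ
  |family| = 14
Round 4: 2 new —
  { x₁, x₂, x₅ }  = { x₂, x₅ } ∪ { x₁ }
  { x₃, x₄, x₆ }  = { x₃, x₄ } ∪ { x₆ }
  |family| = 16
Round 5: stable.

σ(𝒞) = { {  }, { x₁ }, { x₆ }, { x₁, x₆ }, { x₂, x₅ }, { x₃, x₄ }, { x₁, x₂, x₅ }, { x₁, x₃, x₄ }, { x₂, x₅, x₆ }, { x₃, x₄, x₆ }, { x₁, x₂, x₅, x₆ }, { x₁, x₃, x₄, x₆ }, { x₂, x₃, x₄, x₅ }, { x₁, x₂, x₃, x₄, x₅ }, { x₂, x₃, x₄, x₅, x₆ }, X }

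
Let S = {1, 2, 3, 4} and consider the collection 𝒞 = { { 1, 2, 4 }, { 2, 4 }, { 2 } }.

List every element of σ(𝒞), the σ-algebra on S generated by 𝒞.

Initial family (5 sets): { {}, { 2 }, { 2, 4 }, { 1, 2, 4 }, S }.
Round 1 (3 new):
  { 3 }  = { 1, 2, 4 }ᶜ
  { 1, 3 }  = { 2, 4 }ᶜ
  { 1, 3, 4 }  = { 2 }ᶜ
  [8 total]
Round 2 adds 3:
  { 2, 3 }  = { 3 } ∪ { 2 }
  { 1, 2, 3 }  = { 2 } ∪ { 1, 3 }
  { 2, 3, 4 }  = { 3 } ∪ { 2, 4 }
  [11 total]
Round 3 adds 3:
  { 1 }  = { 2, 3, 4 }ᶜ
  { 4 }  = { 1, 2, 3 }ᶜ
  { 1, 4 }  = { 2, 3 }ᶜ
  [14 total]
Round 4 adds 2:
  { 1, 2 }  = { 2 } ∪ { 1 }
  { 3, 4 }  = { 3 } ∪ { 4 }
  [16 total]
Round 5: already closed under ᶜ and ∪.

|σ(𝒞)| = 16.  σ(𝒞) = { {}, { 1 }, { 2 }, { 3 }, { 4 }, { 1, 2 }, { 1, 3 }, { 1, 4 }, { 2, 3 }, { 2, 4 }, { 3, 4 }, { 1, 2, 3 }, { 1, 2, 4 }, { 1, 3, 4 }, { 2, 3, 4 }, S }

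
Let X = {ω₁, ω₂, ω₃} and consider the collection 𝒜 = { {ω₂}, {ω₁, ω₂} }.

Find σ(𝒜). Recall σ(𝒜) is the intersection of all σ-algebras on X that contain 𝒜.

Take S₀ = 𝒜 ∪ {∅, X} = { ∅, {ω₂}, {ω₁, ω₂}, X }.
Round 1 adds 2:
  {ω₃}  = ᶜ of {ω₁, ω₂}
  {ω₁, ω₃}  = ᶜ of {ω₂}
Round 2: +1 →
  {ω₂, ω₃}  = {ω₃} ∪ {ω₂}
Round 3: 1 new —
  {ω₁}  = ᶜ of {ω₂, ω₃}
Round 4: stable.

|σ(𝒜)| = 8.  σ(𝒜) = { ∅, {ω₁}, {ω₂}, {ω₃}, {ω₁, ω₂}, {ω₁, ω₃}, {ω₂, ω₃}, X }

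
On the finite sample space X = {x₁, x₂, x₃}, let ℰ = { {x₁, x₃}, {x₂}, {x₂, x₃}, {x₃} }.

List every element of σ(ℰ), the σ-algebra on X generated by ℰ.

Start: ℰ ∪ {∅, X} = { ∅, {x₂}, {x₃}, {x₁, x₃}, {x₂, x₃}, X }.
Step 1: 2 new —
  {x₁}  = ᶜ of {x₂, x₃}
  {x₁, x₂}  = ᶜ of {x₃}
  — 8 sets.
Step 2 adds nothing — fixpoint reached.

|σ(ℰ)| = 8.  σ(ℰ) = { ∅, {x₁}, {x₂}, {x₃}, {x₁, x₂}, {x₁, x₃}, {x₂, x₃}, X }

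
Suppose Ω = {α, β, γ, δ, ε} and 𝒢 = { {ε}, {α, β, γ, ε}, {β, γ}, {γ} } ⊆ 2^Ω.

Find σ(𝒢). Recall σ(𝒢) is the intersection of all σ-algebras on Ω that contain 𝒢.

Begin from { {}, {γ}, {ε}, {β, γ}, {α, β, γ, ε}, Ω } (that is, 𝒢 plus ∅ and Ω).
Step 1 (6 new):
  {δ}  = ᶜ of {α, β, γ, ε}
  {γ, ε}  = {γ} ∪ {ε}
  {α, δ, ε}  = ᶜ of {β, γ}
  {β, γ, ε}  = {β, γ} ∪ {ε}
  {α, β, γ, δ}  = ᶜ of {ε}
  {α, β, δ, ε}  = ᶜ of {γ}
  [12 total]
Step 2. New:
  {α, δ}  = ᶜ of {β, γ, ε}
  {γ, δ}  = {γ} ∪ {δ}
  {δ, ε}  = {ε} ∪ {δ}
  {α, β, δ}  = ᶜ of {γ, ε}
  {β, γ, δ}  = {β, γ} ∪ {δ}
  {γ, δ, ε}  = {δ} ∪ {γ, ε}
  {α, γ, δ, ε}  = {α, δ, ε} ∪ {γ}
  {β, γ, δ, ε}  = {β, γ, ε} ∪ {δ}
  [20 total]
Step 3: 7 new —
  {α}  = ᶜ of {β, γ, δ, ε}
  {β}  = ᶜ of {α, γ, δ, ε}
  {α, β}  = ᶜ of {γ, δ, ε}
  {α, ε}  = ᶜ of {β, γ, δ}
  {α, β, γ}  = ᶜ of {δ, ε}
  {α, β, ε}  = ᶜ of {γ, δ}
  {α, γ, δ}  = {γ, δ} ∪ {α, δ}
  [27 total]
Step 4: 5 new —
  {α, γ}  = {γ} ∪ {α}
  {β, δ}  = {β} ∪ {δ}
  {β, ε}  = ᶜ of {α, γ, δ}
  {α, γ, ε}  = {γ} ∪ {α, ε}
  {β, δ, ε}  = {β} ∪ {δ, ε}
  [32 total]
Step 5: already closed under ᶜ and ∪.

|σ(𝒢)| = 32.  σ(𝒢) = { {}, {α}, {β}, {γ}, {δ}, {ε}, {α, β}, {α, γ}, {α, δ}, {α, ε}, {β, γ}, {β, δ}, {β, ε}, {γ, δ}, {γ, ε}, {δ, ε}, {α, β, γ}, {α, β, δ}, {α, β, ε}, {α, γ, δ}, {α, γ, ε}, {α, δ, ε}, {β, γ, δ}, {β, γ, ε}, {β, δ, ε}, {γ, δ, ε}, {α, β, γ, δ}, {α, β, γ, ε}, {α, β, δ, ε}, {α, γ, δ, ε}, {β, γ, δ, ε}, Ω }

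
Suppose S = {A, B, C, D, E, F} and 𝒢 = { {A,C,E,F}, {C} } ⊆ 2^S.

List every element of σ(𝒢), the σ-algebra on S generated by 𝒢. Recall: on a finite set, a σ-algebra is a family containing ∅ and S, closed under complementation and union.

Take S₀ = 𝒢 ∪ {∅, S} = { ∅, {C}, {A,C,E,F}, S }.
Round 1: 2 new —
  {B,D}  = ᶜ of {A,C,E,F}
  {A,B,D,E,F}  = ᶜ of {C}
Round 2: 1 new —
  {B,C,D}  = {C} ∪ {B,D}
Round 3: 1 new —
  {A,E,F}  = ᶜ of {B,C,D}
Round 4: stable.

Hence σ(𝒢) has 8 members: { ∅, {C}, {B,D}, {A,E,F}, {B,C,D}, {A,C,E,F}, {A,B,D,E,F}, S }.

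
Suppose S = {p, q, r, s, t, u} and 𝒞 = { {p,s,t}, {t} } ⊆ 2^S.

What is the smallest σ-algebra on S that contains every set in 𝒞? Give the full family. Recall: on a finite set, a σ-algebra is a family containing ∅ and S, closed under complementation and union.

σ(𝒞) = { {}, {t}, {p,s}, {p,s,t}, {q,r,u}, {q,r,t,u}, {p,q,r,s,u}, S }

Working:
Initial family (4 sets): { {}, {t}, {p,s,t}, S }.
Step 1: +2 →
  {q,r,u}  = S∖{p,s,t}
  {p,q,r,s,u}  = S∖{t}
  [6 total]
Step 2: 1 new —
  {q,r,t,u}  = {q,r,u} ∪ {t}
  [7 total]
Step 3 (1 new):
  {p,s}  = S∖{q,r,t,u}
  [8 total]
Step 4: stable.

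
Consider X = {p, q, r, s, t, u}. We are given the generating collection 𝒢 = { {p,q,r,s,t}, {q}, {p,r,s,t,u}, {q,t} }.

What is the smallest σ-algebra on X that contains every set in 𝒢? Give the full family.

σ(𝒢) (16 sets): { ∅, {q}, {t}, {u}, {q,t}, {q,u}, {t,u}, {p,r,s}, {q,t,u}, {p,q,r,s}, {p,r,s,t}, {p,r,s,u}, {p,q,r,s,t}, {p,q,r,s,u}, {p,r,s,t,u}, X }

Derivation:
Begin from { ∅, {q}, {q,t}, {p,q,r,s,t}, {p,r,s,t,u}, X } (that is, 𝒢 plus ∅ and X).
Round 1. New:
  {u}  = {p,q,r,s,t}ᶜ
  {p,r,s,u}  = {q,t}ᶜ
  — 8 sets.
Round 2: +3 →
  {q,u}  = {q} ∪ {u}
  {q,t,u}  = {q,t} ∪ {u}
  {p,q,r,s,u}  = {q} ∪ {p,r,s,u}
  — 11 sets.
Round 3. New:
  {t}  = {p,q,r,s,u}ᶜ
  {p,r,s}  = {q,t,u}ᶜ
  {p,r,s,t}  = {q,u}ᶜ
  — 14 sets.
Round 4: 2 new —
  {t,u}  = {t} ∪ {u}
  {p,q,r,s}  = {p,r,s} ∪ {q}
  — 16 sets.
Round 5: already closed under ᶜ and ∪.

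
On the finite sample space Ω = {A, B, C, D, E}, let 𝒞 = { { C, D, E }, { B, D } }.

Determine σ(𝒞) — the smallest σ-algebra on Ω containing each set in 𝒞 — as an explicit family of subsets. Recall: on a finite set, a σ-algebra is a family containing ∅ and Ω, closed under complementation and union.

σ(𝒞) (16 sets): { {  }, { A }, { B }, { D }, { A, B }, { A, D }, { B, D }, { C, E }, { A, B, D }, { A, C, E }, { B, C, E }, { C, D, E }, { A, B, C, E }, { A, C, D, E }, { B, C, D, E }, Ω }

Derivation:
Begin from { {  }, { B, D }, { C, D, E }, Ω } (that is, 𝒞 plus ∅ and Ω).
Round 1: +3 →
  { A, B }  = complement { C, D, E }
  { A, C, E }  = complement { B, D }
  { B, C, D, E }  = { C, D, E } ∪ { B, D }
Round 2: +4 →
  { A }  = complement { B, C, D, E }
  { A, B, D }  = { A, B } ∪ { B, D }
  { A, B, C, E }  = { A, B } ∪ { A, C, E }
  { A, C, D, E }  = { C, D, E } ∪ { A, C, E }
Round 3 (3 new):
  { B }  = complement { A, C, D, E }
  { D }  = complement { A, B, C, E }
  { C, E }  = complement { A, B, D }
Round 4: 2 new —
  { A, D }  = { D } ∪ { A }
  { B, C, E }  = { C, E } ∪ { B }
Round 5: stable.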